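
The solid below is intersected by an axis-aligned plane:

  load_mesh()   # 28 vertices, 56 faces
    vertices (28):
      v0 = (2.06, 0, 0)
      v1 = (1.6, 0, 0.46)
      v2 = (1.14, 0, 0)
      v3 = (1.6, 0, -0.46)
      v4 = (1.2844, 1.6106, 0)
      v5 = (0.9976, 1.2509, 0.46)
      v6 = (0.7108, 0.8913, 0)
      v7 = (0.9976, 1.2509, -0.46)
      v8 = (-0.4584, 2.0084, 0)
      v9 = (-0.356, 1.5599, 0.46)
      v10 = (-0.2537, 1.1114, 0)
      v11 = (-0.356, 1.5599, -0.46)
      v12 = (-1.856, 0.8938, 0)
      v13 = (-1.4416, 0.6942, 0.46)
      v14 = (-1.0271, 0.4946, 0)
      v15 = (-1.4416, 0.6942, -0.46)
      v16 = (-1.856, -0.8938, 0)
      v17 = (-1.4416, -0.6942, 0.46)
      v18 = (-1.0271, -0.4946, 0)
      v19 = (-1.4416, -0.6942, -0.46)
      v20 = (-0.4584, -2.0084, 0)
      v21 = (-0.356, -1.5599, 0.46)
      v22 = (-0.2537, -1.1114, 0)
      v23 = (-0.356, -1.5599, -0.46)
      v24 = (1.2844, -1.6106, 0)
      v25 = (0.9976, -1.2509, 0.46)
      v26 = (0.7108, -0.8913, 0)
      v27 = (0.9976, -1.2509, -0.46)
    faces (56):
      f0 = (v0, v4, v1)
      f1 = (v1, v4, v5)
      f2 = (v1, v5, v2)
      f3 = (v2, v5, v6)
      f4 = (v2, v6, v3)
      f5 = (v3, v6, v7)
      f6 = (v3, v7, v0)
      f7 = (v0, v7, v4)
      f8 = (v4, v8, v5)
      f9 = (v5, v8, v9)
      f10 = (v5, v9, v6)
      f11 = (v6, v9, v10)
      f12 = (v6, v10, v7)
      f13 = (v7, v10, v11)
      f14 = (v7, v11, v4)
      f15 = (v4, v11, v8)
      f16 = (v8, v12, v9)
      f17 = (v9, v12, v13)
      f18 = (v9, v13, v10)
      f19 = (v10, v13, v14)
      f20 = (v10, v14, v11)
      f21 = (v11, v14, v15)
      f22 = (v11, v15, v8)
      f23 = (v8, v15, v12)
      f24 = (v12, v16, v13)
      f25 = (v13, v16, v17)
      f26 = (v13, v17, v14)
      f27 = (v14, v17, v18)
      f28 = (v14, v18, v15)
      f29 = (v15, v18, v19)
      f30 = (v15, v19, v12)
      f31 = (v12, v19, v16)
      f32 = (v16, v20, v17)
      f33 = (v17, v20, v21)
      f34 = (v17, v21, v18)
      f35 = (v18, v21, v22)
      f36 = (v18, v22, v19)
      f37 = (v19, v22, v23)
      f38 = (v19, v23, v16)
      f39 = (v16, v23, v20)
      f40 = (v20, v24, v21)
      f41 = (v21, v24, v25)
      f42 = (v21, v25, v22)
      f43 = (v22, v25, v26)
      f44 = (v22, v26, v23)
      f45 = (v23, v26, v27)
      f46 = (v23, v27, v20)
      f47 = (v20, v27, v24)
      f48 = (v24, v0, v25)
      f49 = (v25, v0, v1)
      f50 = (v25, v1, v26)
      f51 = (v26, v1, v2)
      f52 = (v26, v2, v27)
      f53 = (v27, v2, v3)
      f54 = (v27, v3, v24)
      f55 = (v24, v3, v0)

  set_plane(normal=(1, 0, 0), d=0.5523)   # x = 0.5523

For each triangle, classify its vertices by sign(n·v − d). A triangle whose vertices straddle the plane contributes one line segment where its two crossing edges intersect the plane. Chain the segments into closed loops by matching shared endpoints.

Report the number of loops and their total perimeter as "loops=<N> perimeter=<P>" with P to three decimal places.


Straddling triangles (16 of 56):
  (v4,v8,v5) [+-+] → (0.5523, 1.7777, 0)–(0.5523, 1.48257, 0.319315)  len=0.4348
  (v5,v8,v9) [+--] → (0.5523, 1.48257, 0.319315)–(0.5523, 1.35255, 0.46)  len=0.1916
  (v5,v9,v6) [+-+] → (0.5523, 1.35255, 0.46)–(0.5523, 0.990637, 0.0683446)  len=0.5333
  (v6,v9,v10) [+--] → (0.5523, 0.990637, 0.0683446)–(0.5523, 0.92747, 0)  len=0.0931
  (v6,v10,v7) [+-+] → (0.5523, 0.92747, 0)–(0.5523, 1.20126, -0.2963)  len=0.4034
  (v7,v10,v11) [+--] → (0.5523, 1.20126, -0.2963)–(0.5523, 1.35255, -0.46)  len=0.2229
  (v7,v11,v4) [+-+] → (0.5523, 1.35255, -0.46)–(0.5523, 1.58797, -0.205295)  len=0.3468
  (v4,v11,v8) [+--] → (0.5523, 1.58797, -0.205295)–(0.5523, 1.7777, 0)  len=0.2795
  (v20,v24,v21) [-+-] → (0.5523, -1.7777, 0)–(0.5523, -1.58797, 0.205295)  len=0.2795
  (v21,v24,v25) [-++] → (0.5523, -1.58797, 0.205295)–(0.5523, -1.35255, 0.46)  len=0.3468
  (v21,v25,v22) [-+-] → (0.5523, -1.35255, 0.46)–(0.5523, -1.20126, 0.2963)  len=0.2229
  (v22,v25,v26) [-++] → (0.5523, -1.20126, 0.2963)–(0.5523, -0.92747, 0)  len=0.4034
  (v22,v26,v23) [-+-] → (0.5523, -0.92747, 0)–(0.5523, -0.990637, -0.0683446)  len=0.0931
  (v23,v26,v27) [-++] → (0.5523, -0.990637, -0.0683446)–(0.5523, -1.35255, -0.46)  len=0.5333
  (v23,v27,v20) [-+-] → (0.5523, -1.35255, -0.46)–(0.5523, -1.48257, -0.319315)  len=0.1916
  (v20,v27,v24) [-++] → (0.5523, -1.48257, -0.319315)–(0.5523, -1.7777, 0)  len=0.4348

Chained into 2 loop(s):
  loop 1: 8 segments, perimeter = 2.5054
  loop 2: 8 segments, perimeter = 2.5054
Total perimeter = 5.011

loops=2 perimeter=5.011


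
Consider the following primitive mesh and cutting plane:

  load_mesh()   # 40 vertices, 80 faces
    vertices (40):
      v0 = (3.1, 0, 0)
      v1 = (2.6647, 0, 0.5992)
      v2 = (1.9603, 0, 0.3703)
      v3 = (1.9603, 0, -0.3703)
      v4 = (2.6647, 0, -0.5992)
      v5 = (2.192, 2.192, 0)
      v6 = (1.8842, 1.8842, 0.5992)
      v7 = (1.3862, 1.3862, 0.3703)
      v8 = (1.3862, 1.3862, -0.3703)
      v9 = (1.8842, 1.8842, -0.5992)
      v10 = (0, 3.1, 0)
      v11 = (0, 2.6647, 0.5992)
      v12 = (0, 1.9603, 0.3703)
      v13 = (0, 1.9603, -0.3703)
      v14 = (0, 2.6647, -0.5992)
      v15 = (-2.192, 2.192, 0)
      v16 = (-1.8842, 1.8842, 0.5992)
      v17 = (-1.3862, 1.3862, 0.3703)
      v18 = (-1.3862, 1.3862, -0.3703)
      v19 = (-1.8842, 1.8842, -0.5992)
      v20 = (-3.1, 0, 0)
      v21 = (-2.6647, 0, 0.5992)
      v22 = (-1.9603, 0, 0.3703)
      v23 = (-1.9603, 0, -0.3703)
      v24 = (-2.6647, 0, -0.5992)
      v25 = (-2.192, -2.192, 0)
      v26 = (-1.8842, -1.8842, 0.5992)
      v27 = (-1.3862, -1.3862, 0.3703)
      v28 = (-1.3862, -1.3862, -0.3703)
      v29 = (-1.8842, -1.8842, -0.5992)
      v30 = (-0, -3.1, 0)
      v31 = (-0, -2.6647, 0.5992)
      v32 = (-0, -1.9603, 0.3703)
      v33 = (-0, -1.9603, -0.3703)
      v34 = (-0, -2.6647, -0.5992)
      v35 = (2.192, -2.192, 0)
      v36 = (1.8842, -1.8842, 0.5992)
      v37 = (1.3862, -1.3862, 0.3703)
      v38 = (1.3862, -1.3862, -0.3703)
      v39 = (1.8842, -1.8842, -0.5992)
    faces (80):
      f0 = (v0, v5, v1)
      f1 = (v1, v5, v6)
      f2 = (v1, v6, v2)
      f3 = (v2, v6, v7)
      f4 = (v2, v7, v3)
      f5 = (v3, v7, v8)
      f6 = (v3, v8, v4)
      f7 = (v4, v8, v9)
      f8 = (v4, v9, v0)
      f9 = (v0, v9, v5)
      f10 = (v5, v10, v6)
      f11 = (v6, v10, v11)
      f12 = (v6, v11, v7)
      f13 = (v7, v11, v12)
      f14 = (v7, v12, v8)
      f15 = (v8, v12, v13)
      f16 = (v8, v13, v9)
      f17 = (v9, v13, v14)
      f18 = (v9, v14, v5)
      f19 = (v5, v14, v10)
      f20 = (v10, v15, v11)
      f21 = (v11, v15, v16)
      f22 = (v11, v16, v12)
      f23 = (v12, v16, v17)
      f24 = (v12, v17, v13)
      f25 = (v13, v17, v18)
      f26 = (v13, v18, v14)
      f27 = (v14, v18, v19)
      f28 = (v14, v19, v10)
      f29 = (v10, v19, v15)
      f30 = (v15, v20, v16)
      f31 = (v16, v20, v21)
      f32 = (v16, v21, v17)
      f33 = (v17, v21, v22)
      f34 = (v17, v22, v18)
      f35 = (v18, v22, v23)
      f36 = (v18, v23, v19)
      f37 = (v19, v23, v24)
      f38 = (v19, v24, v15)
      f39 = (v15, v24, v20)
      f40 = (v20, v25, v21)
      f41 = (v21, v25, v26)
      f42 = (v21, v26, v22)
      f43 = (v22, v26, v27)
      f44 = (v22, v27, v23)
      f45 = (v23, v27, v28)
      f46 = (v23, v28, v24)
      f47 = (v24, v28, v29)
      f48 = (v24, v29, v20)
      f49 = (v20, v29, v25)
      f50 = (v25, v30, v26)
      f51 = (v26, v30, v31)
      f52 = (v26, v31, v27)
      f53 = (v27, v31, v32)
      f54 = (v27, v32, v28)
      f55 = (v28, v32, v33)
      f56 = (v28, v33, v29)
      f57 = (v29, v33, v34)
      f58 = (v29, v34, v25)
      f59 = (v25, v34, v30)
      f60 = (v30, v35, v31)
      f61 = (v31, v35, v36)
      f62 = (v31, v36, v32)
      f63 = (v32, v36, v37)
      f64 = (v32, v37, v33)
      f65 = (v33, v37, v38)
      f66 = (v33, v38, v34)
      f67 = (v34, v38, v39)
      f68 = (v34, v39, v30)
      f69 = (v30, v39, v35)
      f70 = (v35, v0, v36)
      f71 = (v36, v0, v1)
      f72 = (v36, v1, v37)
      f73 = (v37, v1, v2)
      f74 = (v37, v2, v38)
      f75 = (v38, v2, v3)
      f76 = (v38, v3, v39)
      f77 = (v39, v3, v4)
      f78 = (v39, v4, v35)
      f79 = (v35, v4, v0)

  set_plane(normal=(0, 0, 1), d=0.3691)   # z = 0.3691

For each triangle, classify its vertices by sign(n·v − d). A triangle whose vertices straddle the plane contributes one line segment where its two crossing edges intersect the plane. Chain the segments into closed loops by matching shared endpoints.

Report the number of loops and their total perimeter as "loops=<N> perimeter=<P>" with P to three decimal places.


Straddling triangles (32 of 80):
  (v0,v5,v1) [--+] → (2.48318, 0.841754, 0.3691)–(2.83186, 0, 0.3691)  len=0.9111
  (v1,v5,v6) [+-+] → (2.48318, 0.841754, 0.3691)–(2.0024, 2.0024, 0.3691)  len=1.2563
  (v2,v7,v3) [++-] → (1.38713, 1.38395, 0.3691)–(1.9603, 0, 0.3691)  len=1.4979
  (v3,v7,v8) [-+-] → (1.38713, 1.38395, 0.3691)–(1.3862, 1.3862, 0.3691)  len=0.0024
  (v5,v10,v6) [--+] → (1.16064, 2.35108, 0.3691)–(2.0024, 2.0024, 0.3691)  len=0.9111
  (v6,v10,v11) [+-+] → (1.16064, 2.35108, 0.3691)–(0, 2.83186, 0.3691)  len=1.2563
  (v7,v12,v8) [++-] → (0.00224607, 1.95937, 0.3691)–(1.3862, 1.3862, 0.3691)  len=1.4979
  (v8,v12,v13) [-+-] → (0.00224607, 1.95937, 0.3691)–(0, 1.9603, 0.3691)  len=0.0024
  (v10,v15,v11) [--+] → (-0.841754, 2.48318, 0.3691)–(0, 2.83186, 0.3691)  len=0.9111
  (v11,v15,v16) [+-+] → (-0.841754, 2.48318, 0.3691)–(-2.0024, 2.0024, 0.3691)  len=1.2563
  (v12,v17,v13) [++-] → (-1.38395, 1.38713, 0.3691)–(0, 1.9603, 0.3691)  len=1.4979
  (v13,v17,v18) [-+-] → (-1.38395, 1.38713, 0.3691)–(-1.3862, 1.3862, 0.3691)  len=0.0024
  (v15,v20,v16) [--+] → (-2.35108, 1.16064, 0.3691)–(-2.0024, 2.0024, 0.3691)  len=0.9111
  (v16,v20,v21) [+-+] → (-2.35108, 1.16064, 0.3691)–(-2.83186, 0, 0.3691)  len=1.2563
  (v17,v22,v18) [++-] → (-1.95937, 0.00224607, 0.3691)–(-1.3862, 1.3862, 0.3691)  len=1.4979
  (v18,v22,v23) [-+-] → (-1.95937, 0.00224607, 0.3691)–(-1.9603, 0, 0.3691)  len=0.0024
  (v20,v25,v21) [--+] → (-2.48318, -0.841754, 0.3691)–(-2.83186, 0, 0.3691)  len=0.9111
  (v21,v25,v26) [+-+] → (-2.48318, -0.841754, 0.3691)–(-2.0024, -2.0024, 0.3691)  len=1.2563
  (v22,v27,v23) [++-] → (-1.38713, -1.38395, 0.3691)–(-1.9603, 0, 0.3691)  len=1.4979
  (v23,v27,v28) [-+-] → (-1.38713, -1.38395, 0.3691)–(-1.3862, -1.3862, 0.3691)  len=0.0024
  (v25,v30,v26) [--+] → (-1.16064, -2.35108, 0.3691)–(-2.0024, -2.0024, 0.3691)  len=0.9111
  (v26,v30,v31) [+-+] → (-1.16064, -2.35108, 0.3691)–(0, -2.83186, 0.3691)  len=1.2563
  (v27,v32,v28) [++-] → (-0.00224607, -1.95937, 0.3691)–(-1.3862, -1.3862, 0.3691)  len=1.4979
  (v28,v32,v33) [-+-] → (-0.00224607, -1.95937, 0.3691)–(0, -1.9603, 0.3691)  len=0.0024
  (v30,v35,v31) [--+] → (0.841754, -2.48318, 0.3691)–(0, -2.83186, 0.3691)  len=0.9111
  (v31,v35,v36) [+-+] → (0.841754, -2.48318, 0.3691)–(2.0024, -2.0024, 0.3691)  len=1.2563
  (v32,v37,v33) [++-] → (1.38395, -1.38713, 0.3691)–(0, -1.9603, 0.3691)  len=1.4979
  (v33,v37,v38) [-+-] → (1.38395, -1.38713, 0.3691)–(1.3862, -1.3862, 0.3691)  len=0.0024
  (v35,v0,v36) [--+] → (2.35108, -1.16064, 0.3691)–(2.0024, -2.0024, 0.3691)  len=0.9111
  (v36,v0,v1) [+-+] → (2.35108, -1.16064, 0.3691)–(2.83186, 0, 0.3691)  len=1.2563
  (v37,v2,v38) [++-] → (1.95937, -0.00224607, 0.3691)–(1.3862, -1.3862, 0.3691)  len=1.4979
  (v38,v2,v3) [-+-] → (1.95937, -0.00224607, 0.3691)–(1.9603, 0, 0.3691)  len=0.0024

Chained into 2 loop(s):
  loop 1: 16 segments, perimeter = 17.3392
  loop 2: 16 segments, perimeter = 12.0030
Total perimeter = 29.342

loops=2 perimeter=29.342


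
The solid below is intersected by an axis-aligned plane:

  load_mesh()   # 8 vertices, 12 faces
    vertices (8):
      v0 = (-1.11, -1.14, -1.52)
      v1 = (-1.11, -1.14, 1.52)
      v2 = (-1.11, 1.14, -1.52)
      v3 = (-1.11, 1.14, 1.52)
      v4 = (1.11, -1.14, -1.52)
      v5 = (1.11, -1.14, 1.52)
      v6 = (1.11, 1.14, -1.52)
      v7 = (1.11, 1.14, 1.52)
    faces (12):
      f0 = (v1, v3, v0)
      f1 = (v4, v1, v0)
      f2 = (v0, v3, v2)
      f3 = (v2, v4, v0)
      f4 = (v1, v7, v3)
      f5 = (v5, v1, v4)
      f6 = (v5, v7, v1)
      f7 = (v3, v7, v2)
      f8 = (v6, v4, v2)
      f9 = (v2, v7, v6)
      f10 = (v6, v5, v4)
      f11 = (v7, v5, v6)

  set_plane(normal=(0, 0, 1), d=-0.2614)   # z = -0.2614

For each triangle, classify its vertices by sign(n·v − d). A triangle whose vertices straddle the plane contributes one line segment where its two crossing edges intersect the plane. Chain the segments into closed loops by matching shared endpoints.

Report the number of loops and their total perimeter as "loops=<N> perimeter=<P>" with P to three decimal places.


Straddling triangles (8 of 12):
  (v1,v3,v0) [++-] → (-1.11, -0.19605, -0.2614)–(-1.11, -1.14, -0.2614)  len=0.9439
  (v4,v1,v0) [-+-] → (0.190891, -1.14, -0.2614)–(-1.11, -1.14, -0.2614)  len=1.3009
  (v0,v3,v2) [-+-] → (-1.11, -0.19605, -0.2614)–(-1.11, 1.14, -0.2614)  len=1.3360
  (v5,v1,v4) [++-] → (0.190891, -1.14, -0.2614)–(1.11, -1.14, -0.2614)  len=0.9191
  (v3,v7,v2) [++-] → (-0.190891, 1.14, -0.2614)–(-1.11, 1.14, -0.2614)  len=0.9191
  (v2,v7,v6) [-+-] → (-0.190891, 1.14, -0.2614)–(1.11, 1.14, -0.2614)  len=1.3009
  (v6,v5,v4) [-+-] → (1.11, 0.19605, -0.2614)–(1.11, -1.14, -0.2614)  len=1.3360
  (v7,v5,v6) [++-] → (1.11, 0.19605, -0.2614)–(1.11, 1.14, -0.2614)  len=0.9439

Chained into 1 loop(s):
  loop 1: 8 segments, perimeter = 9.0000
Total perimeter = 9.000

loops=1 perimeter=9.000


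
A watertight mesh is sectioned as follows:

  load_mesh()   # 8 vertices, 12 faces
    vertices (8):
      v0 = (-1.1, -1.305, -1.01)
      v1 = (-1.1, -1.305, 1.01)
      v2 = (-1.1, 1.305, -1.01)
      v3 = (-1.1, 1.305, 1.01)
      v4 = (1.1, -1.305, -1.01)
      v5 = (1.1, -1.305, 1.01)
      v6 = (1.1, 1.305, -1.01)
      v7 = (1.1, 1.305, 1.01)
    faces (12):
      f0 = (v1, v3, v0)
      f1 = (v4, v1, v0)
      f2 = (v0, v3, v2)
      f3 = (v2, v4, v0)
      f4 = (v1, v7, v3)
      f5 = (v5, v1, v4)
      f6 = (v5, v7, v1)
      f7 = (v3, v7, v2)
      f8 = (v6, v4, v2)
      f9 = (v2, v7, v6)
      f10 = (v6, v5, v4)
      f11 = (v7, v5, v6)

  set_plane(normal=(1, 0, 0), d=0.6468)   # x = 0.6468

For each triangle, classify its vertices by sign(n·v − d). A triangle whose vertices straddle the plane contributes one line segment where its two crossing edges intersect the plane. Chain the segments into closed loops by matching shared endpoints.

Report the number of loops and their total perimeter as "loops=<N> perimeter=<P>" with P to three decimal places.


loops=1 perimeter=9.260

Straddling triangles (8 of 12):
  (v4,v1,v0) [+--] → (0.6468, -1.305, -0.59388)–(0.6468, -1.305, -1.01)  len=0.4161
  (v2,v4,v0) [-+-] → (0.6468, -0.76734, -1.01)–(0.6468, -1.305, -1.01)  len=0.5377
  (v1,v7,v3) [-+-] → (0.6468, 0.76734, 1.01)–(0.6468, 1.305, 1.01)  len=0.5377
  (v5,v1,v4) [+-+] → (0.6468, -1.305, 1.01)–(0.6468, -1.305, -0.59388)  len=1.6039
  (v5,v7,v1) [++-] → (0.6468, 0.76734, 1.01)–(0.6468, -1.305, 1.01)  len=2.0723
  (v3,v7,v2) [-+-] → (0.6468, 1.305, 1.01)–(0.6468, 1.305, 0.59388)  len=0.4161
  (v6,v4,v2) [++-] → (0.6468, -0.76734, -1.01)–(0.6468, 1.305, -1.01)  len=2.0723
  (v2,v7,v6) [-++] → (0.6468, 1.305, 0.59388)–(0.6468, 1.305, -1.01)  len=1.6039

Chained into 1 loop(s):
  loop 1: 8 segments, perimeter = 9.2600
Total perimeter = 9.260


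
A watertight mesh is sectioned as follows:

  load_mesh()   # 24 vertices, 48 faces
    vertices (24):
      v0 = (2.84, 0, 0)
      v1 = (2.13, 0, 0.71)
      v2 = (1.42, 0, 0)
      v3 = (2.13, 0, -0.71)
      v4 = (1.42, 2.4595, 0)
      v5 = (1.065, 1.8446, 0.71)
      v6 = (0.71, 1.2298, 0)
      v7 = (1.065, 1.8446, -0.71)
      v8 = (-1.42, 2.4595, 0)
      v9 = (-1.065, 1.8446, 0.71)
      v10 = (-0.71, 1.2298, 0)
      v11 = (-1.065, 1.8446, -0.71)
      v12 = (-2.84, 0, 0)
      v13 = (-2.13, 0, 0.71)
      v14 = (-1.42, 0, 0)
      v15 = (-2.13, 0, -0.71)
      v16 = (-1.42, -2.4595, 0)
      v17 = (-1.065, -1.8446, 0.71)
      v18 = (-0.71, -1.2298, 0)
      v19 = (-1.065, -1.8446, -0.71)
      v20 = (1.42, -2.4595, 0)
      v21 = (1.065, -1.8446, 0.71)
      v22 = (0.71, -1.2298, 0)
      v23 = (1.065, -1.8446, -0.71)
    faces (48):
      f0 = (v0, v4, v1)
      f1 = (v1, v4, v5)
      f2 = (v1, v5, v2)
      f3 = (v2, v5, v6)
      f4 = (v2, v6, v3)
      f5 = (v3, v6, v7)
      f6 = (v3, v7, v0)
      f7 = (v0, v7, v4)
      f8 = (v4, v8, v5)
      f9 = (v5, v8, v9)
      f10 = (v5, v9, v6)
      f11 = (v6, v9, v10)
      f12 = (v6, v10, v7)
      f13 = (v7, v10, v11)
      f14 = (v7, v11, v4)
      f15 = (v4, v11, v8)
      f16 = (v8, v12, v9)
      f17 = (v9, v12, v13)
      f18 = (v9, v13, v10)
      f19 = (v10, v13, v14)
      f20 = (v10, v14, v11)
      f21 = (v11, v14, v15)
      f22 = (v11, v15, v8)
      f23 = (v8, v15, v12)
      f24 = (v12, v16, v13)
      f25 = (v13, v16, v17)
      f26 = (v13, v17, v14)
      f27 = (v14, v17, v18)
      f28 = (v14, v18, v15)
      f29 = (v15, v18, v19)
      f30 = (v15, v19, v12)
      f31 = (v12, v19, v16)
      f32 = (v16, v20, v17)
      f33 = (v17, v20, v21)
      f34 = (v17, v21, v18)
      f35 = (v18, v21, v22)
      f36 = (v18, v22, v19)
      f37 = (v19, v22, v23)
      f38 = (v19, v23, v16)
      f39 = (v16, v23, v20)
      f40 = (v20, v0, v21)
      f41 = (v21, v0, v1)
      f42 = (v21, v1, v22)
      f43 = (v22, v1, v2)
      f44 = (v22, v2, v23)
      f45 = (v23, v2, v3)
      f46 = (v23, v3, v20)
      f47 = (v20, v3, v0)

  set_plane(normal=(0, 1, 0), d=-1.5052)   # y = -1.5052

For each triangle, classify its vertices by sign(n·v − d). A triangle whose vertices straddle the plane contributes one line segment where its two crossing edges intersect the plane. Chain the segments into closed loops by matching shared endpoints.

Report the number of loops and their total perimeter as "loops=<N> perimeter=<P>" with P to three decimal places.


loops=1 perimeter=9.710

Straddling triangles (18 of 48):
  (v12,v16,v13) [+-+] → (-1.97097, -1.5052, 0)–(-1.69548, -1.5052, 0.275484)  len=0.3896
  (v13,v16,v17) [+--] → (-1.69548, -1.5052, 0.275484)–(-1.26096, -1.5052, 0.71)  len=0.6145
  (v13,v17,v14) [+-+] → (-1.26096, -1.5052, 0.71)–(-1.13032, -1.5052, 0.579362)  len=0.1847
  (v14,v17,v18) [+-+] → (-1.13032, -1.5052, 0.579362)–(-0.869022, -1.5052, 0.318045)  len=0.3695
  (v15,v18,v19) [++-] → (-0.869022, -1.5052, -0.318045)–(-1.26096, -1.5052, -0.71)  len=0.5543
  (v15,v19,v12) [+-+] → (-1.26096, -1.5052, -0.71)–(-1.39159, -1.5052, -0.579362)  len=0.1847
  (v12,v19,v16) [+--] → (-1.39159, -1.5052, -0.579362)–(-1.97097, -1.5052, 0)  len=0.8194
  (v17,v21,v18) [--+] → (0.0851122, -1.5052, 0.318045)–(-0.869022, -1.5052, 0.318045)  len=0.9541
  (v18,v21,v22) [+-+] → (0.0851122, -1.5052, 0.318045)–(0.869022, -1.5052, 0.318045)  len=0.7839
  (v18,v22,v19) [++-] → (-0.0851122, -1.5052, -0.318045)–(-0.869022, -1.5052, -0.318045)  len=0.7839
  (v19,v22,v23) [-+-] → (-0.0851122, -1.5052, -0.318045)–(0.869022, -1.5052, -0.318045)  len=0.9541
  (v20,v0,v21) [-+-] → (1.97097, -1.5052, 0)–(1.39159, -1.5052, 0.579362)  len=0.8194
  (v21,v0,v1) [-++] → (1.39159, -1.5052, 0.579362)–(1.26096, -1.5052, 0.71)  len=0.1847
  (v21,v1,v22) [-++] → (1.26096, -1.5052, 0.71)–(0.869022, -1.5052, 0.318045)  len=0.5543
  (v22,v2,v23) [++-] → (1.13032, -1.5052, -0.579362)–(0.869022, -1.5052, -0.318045)  len=0.3695
  (v23,v2,v3) [-++] → (1.13032, -1.5052, -0.579362)–(1.26096, -1.5052, -0.71)  len=0.1847
  (v23,v3,v20) [-+-] → (1.26096, -1.5052, -0.71)–(1.69548, -1.5052, -0.275484)  len=0.6145
  (v20,v3,v0) [-++] → (1.69548, -1.5052, -0.275484)–(1.97097, -1.5052, 0)  len=0.3896

Chained into 1 loop(s):
  loop 1: 18 segments, perimeter = 9.7097
Total perimeter = 9.710


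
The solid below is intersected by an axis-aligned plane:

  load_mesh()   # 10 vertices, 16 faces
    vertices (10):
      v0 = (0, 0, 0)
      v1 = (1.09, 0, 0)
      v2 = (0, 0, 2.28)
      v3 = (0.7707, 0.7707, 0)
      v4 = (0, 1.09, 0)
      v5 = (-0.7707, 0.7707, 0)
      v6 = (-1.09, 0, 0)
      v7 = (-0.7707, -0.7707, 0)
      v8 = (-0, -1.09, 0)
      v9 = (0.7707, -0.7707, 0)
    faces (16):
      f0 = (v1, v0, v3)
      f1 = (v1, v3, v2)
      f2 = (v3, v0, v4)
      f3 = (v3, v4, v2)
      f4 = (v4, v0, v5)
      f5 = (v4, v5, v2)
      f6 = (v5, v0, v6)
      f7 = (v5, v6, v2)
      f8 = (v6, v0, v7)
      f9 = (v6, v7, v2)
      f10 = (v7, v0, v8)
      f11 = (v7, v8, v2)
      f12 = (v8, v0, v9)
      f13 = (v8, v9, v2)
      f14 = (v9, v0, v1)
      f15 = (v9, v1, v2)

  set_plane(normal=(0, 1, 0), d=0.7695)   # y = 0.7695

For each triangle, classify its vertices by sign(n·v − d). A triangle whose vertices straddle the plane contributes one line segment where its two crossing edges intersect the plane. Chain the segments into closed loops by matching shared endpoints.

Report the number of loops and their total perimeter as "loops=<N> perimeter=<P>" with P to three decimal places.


loops=1 perimeter=3.587

Straddling triangles (8 of 16):
  (v1,v0,v3) [--+] → (0.7695, 0.7695, 0)–(0.771197, 0.7695, 0)  len=0.0017
  (v1,v3,v2) [-+-] → (0.771197, 0.7695, 0)–(0.7695, 0.7695, 0.00355002)  len=0.0039
  (v3,v0,v4) [+-+] → (0.7695, 0.7695, 0)–(0, 0.7695, 0)  len=0.7695
  (v3,v4,v2) [++-] → (0, 0.7695, 0.670404)–(0.7695, 0.7695, 0.00355002)  len=1.0182
  (v4,v0,v5) [+-+] → (0, 0.7695, 0)–(-0.7695, 0.7695, 0)  len=0.7695
  (v4,v5,v2) [++-] → (-0.7695, 0.7695, 0.00355002)–(0, 0.7695, 0.670404)  len=1.0182
  (v5,v0,v6) [+--] → (-0.7695, 0.7695, 0)–(-0.771197, 0.7695, 0)  len=0.0017
  (v5,v6,v2) [+--] → (-0.771197, 0.7695, 0)–(-0.7695, 0.7695, 0.00355002)  len=0.0039

Chained into 1 loop(s):
  loop 1: 8 segments, perimeter = 3.5868
Total perimeter = 3.587


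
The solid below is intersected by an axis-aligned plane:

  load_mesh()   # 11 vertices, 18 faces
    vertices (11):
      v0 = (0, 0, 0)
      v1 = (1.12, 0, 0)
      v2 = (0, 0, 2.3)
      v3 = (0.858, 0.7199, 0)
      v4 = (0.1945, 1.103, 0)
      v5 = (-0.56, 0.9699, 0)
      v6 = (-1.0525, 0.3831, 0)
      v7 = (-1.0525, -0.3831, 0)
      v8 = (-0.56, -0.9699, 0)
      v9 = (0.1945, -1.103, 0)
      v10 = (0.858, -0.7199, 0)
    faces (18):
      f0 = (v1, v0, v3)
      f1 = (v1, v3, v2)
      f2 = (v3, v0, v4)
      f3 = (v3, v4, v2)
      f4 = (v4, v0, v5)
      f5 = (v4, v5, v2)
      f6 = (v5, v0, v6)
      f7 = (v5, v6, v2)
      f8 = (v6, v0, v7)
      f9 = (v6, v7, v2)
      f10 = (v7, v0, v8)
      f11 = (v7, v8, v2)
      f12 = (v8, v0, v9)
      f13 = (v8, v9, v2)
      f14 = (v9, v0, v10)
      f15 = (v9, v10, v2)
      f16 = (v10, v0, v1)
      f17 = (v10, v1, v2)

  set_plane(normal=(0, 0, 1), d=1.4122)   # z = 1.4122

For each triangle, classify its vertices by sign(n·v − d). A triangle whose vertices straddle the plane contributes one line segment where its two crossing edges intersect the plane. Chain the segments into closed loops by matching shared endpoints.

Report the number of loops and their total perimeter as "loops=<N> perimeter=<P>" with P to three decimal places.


loops=1 perimeter=2.662

Straddling triangles (9 of 18):
  (v1,v3,v2) [--+] → (0.331188, 0.277881, 1.4122)–(0.43232, 0, 1.4122)  len=0.2957
  (v3,v4,v2) [--+] → (0.075077, 0.425758, 1.4122)–(0.331188, 0.277881, 1.4122)  len=0.2957
  (v4,v5,v2) [--+] → (-0.21616, 0.374381, 1.4122)–(0.075077, 0.425758, 1.4122)  len=0.2957
  (v5,v6,v2) [--+] → (-0.406265, 0.147877, 1.4122)–(-0.21616, 0.374381, 1.4122)  len=0.2957
  (v6,v7,v2) [--+] → (-0.406265, -0.147877, 1.4122)–(-0.406265, 0.147877, 1.4122)  len=0.2958
  (v7,v8,v2) [--+] → (-0.21616, -0.374381, 1.4122)–(-0.406265, -0.147877, 1.4122)  len=0.2957
  (v8,v9,v2) [--+] → (0.075077, -0.425758, 1.4122)–(-0.21616, -0.374381, 1.4122)  len=0.2957
  (v9,v10,v2) [--+] → (0.331188, -0.277881, 1.4122)–(0.075077, -0.425758, 1.4122)  len=0.2957
  (v10,v1,v2) [--+] → (0.43232, 0, 1.4122)–(0.331188, -0.277881, 1.4122)  len=0.2957

Chained into 1 loop(s):
  loop 1: 9 segments, perimeter = 2.6615
Total perimeter = 2.662


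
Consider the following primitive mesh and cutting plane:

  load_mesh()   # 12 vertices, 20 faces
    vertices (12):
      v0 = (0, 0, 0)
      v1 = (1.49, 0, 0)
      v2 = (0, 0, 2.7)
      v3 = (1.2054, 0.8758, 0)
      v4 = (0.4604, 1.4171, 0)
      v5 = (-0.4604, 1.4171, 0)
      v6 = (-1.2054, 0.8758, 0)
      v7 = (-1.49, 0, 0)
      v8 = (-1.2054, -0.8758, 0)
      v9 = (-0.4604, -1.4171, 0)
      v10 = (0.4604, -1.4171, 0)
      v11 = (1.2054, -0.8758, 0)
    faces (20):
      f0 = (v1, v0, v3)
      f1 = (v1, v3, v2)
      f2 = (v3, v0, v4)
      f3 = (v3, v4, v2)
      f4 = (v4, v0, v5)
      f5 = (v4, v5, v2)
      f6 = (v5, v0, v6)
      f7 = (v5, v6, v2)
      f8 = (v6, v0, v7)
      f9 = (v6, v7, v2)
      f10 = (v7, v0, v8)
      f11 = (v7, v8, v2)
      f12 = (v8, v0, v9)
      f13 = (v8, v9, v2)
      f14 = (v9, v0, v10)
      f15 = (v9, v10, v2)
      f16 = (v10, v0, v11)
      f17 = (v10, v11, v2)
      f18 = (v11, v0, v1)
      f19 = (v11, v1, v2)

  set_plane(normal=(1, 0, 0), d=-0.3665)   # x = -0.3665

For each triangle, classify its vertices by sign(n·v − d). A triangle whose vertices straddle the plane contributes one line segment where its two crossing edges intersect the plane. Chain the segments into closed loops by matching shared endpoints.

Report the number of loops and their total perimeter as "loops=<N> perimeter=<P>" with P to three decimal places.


Straddling triangles (12 of 20):
  (v4,v0,v5) [++-] → (-0.3665, 1.12808, 0)–(-0.3665, 1.4171, 0)  len=0.2890
  (v4,v5,v2) [+-+] → (-0.3665, 1.4171, 0)–(-0.3665, 1.12808, 0.550673)  len=0.6219
  (v5,v0,v6) [-+-] → (-0.3665, 1.12808, 0)–(-0.3665, 0.266286, 0)  len=0.8618
  (v5,v6,v2) [--+] → (-0.3665, 0.266286, 1.87907)–(-0.3665, 1.12808, 0.550673)  len=1.5835
  (v6,v0,v7) [-+-] → (-0.3665, 0.266286, 0)–(-0.3665, 0, 0)  len=0.2663
  (v6,v7,v2) [--+] → (-0.3665, 0, 2.03587)–(-0.3665, 0.266286, 1.87907)  len=0.3090
  (v7,v0,v8) [-+-] → (-0.3665, 0, 0)–(-0.3665, -0.266286, 0)  len=0.2663
  (v7,v8,v2) [--+] → (-0.3665, -0.266286, 1.87907)–(-0.3665, 0, 2.03587)  len=0.3090
  (v8,v0,v9) [-+-] → (-0.3665, -0.266286, 0)–(-0.3665, -1.12808, 0)  len=0.8618
  (v8,v9,v2) [--+] → (-0.3665, -1.12808, 0.550673)–(-0.3665, -0.266286, 1.87907)  len=1.5835
  (v9,v0,v10) [-++] → (-0.3665, -1.12808, 0)–(-0.3665, -1.4171, 0)  len=0.2890
  (v9,v10,v2) [-++] → (-0.3665, -1.4171, 0)–(-0.3665, -1.12808, 0.550673)  len=0.6219

Chained into 1 loop(s):
  loop 1: 12 segments, perimeter = 7.8630
Total perimeter = 7.863

loops=1 perimeter=7.863


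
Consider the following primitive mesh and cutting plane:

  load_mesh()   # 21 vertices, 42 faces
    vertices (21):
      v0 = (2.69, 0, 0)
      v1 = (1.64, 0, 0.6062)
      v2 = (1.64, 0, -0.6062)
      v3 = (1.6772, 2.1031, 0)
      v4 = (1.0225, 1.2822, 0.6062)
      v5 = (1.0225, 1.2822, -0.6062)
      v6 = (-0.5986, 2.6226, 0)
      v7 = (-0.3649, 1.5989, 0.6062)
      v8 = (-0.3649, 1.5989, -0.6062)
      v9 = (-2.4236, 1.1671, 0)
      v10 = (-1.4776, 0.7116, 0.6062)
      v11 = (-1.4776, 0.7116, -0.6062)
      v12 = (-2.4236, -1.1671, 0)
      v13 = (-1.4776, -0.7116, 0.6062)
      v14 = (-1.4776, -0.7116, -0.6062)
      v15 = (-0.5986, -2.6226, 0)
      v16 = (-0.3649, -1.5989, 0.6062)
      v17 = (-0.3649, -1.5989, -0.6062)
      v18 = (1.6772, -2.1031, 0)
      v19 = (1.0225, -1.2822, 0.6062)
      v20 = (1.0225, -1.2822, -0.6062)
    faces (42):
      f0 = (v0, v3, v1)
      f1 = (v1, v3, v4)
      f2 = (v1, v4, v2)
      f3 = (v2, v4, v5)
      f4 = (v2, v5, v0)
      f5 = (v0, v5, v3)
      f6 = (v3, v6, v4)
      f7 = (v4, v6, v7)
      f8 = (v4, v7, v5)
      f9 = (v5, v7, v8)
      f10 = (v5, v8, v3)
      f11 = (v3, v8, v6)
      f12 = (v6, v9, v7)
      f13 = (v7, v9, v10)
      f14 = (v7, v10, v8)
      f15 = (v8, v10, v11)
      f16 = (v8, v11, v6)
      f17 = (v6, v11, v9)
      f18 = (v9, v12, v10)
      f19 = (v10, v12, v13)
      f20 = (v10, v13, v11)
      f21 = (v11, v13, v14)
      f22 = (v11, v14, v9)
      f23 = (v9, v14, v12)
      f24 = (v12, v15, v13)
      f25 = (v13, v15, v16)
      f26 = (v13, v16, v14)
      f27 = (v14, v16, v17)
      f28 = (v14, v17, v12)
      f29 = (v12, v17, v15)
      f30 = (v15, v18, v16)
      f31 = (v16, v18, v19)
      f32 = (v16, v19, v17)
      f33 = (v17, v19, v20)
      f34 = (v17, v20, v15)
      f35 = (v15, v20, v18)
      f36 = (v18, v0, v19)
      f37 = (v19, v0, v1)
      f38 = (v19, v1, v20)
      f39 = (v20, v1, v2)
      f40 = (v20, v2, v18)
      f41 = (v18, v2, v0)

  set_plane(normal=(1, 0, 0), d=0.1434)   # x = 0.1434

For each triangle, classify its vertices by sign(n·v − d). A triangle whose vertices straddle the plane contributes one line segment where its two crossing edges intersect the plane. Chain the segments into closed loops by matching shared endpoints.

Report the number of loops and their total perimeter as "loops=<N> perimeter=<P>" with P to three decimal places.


Straddling triangles (12 of 42):
  (v3,v6,v4) [+-+] → (0.1434, 2.45322, 0)–(0.1434, 2.00908, 0.277466)  len=0.5237
  (v4,v6,v7) [+--] → (0.1434, 2.00908, 0.277466)–(0.1434, 1.48287, 0.6062)  len=0.6205
  (v4,v7,v5) [+-+] → (0.1434, 1.48287, 0.6062)–(0.1434, 1.48287, 0.162015)  len=0.4442
  (v5,v7,v8) [+--] → (0.1434, 1.48287, 0.162015)–(0.1434, 1.48287, -0.6062)  len=0.7682
  (v5,v8,v3) [+-+] → (0.1434, 1.48287, -0.6062)–(0.1434, 1.7244, -0.45531)  len=0.2848
  (v3,v8,v6) [+--] → (0.1434, 1.7244, -0.45531)–(0.1434, 2.45322, 0)  len=0.8594
  (v15,v18,v16) [-+-] → (0.1434, -2.45322, 0)–(0.1434, -1.7244, 0.45531)  len=0.8594
  (v16,v18,v19) [-++] → (0.1434, -1.7244, 0.45531)–(0.1434, -1.48287, 0.6062)  len=0.2848
  (v16,v19,v17) [-+-] → (0.1434, -1.48287, 0.6062)–(0.1434, -1.48287, -0.162015)  len=0.7682
  (v17,v19,v20) [-++] → (0.1434, -1.48287, -0.162015)–(0.1434, -1.48287, -0.6062)  len=0.4442
  (v17,v20,v15) [-+-] → (0.1434, -1.48287, -0.6062)–(0.1434, -2.00908, -0.277466)  len=0.6205
  (v15,v20,v18) [-++] → (0.1434, -2.00908, -0.277466)–(0.1434, -2.45322, 0)  len=0.5237

Chained into 2 loop(s):
  loop 1: 6 segments, perimeter = 3.5007
  loop 2: 6 segments, perimeter = 3.5007
Total perimeter = 7.001

loops=2 perimeter=7.001


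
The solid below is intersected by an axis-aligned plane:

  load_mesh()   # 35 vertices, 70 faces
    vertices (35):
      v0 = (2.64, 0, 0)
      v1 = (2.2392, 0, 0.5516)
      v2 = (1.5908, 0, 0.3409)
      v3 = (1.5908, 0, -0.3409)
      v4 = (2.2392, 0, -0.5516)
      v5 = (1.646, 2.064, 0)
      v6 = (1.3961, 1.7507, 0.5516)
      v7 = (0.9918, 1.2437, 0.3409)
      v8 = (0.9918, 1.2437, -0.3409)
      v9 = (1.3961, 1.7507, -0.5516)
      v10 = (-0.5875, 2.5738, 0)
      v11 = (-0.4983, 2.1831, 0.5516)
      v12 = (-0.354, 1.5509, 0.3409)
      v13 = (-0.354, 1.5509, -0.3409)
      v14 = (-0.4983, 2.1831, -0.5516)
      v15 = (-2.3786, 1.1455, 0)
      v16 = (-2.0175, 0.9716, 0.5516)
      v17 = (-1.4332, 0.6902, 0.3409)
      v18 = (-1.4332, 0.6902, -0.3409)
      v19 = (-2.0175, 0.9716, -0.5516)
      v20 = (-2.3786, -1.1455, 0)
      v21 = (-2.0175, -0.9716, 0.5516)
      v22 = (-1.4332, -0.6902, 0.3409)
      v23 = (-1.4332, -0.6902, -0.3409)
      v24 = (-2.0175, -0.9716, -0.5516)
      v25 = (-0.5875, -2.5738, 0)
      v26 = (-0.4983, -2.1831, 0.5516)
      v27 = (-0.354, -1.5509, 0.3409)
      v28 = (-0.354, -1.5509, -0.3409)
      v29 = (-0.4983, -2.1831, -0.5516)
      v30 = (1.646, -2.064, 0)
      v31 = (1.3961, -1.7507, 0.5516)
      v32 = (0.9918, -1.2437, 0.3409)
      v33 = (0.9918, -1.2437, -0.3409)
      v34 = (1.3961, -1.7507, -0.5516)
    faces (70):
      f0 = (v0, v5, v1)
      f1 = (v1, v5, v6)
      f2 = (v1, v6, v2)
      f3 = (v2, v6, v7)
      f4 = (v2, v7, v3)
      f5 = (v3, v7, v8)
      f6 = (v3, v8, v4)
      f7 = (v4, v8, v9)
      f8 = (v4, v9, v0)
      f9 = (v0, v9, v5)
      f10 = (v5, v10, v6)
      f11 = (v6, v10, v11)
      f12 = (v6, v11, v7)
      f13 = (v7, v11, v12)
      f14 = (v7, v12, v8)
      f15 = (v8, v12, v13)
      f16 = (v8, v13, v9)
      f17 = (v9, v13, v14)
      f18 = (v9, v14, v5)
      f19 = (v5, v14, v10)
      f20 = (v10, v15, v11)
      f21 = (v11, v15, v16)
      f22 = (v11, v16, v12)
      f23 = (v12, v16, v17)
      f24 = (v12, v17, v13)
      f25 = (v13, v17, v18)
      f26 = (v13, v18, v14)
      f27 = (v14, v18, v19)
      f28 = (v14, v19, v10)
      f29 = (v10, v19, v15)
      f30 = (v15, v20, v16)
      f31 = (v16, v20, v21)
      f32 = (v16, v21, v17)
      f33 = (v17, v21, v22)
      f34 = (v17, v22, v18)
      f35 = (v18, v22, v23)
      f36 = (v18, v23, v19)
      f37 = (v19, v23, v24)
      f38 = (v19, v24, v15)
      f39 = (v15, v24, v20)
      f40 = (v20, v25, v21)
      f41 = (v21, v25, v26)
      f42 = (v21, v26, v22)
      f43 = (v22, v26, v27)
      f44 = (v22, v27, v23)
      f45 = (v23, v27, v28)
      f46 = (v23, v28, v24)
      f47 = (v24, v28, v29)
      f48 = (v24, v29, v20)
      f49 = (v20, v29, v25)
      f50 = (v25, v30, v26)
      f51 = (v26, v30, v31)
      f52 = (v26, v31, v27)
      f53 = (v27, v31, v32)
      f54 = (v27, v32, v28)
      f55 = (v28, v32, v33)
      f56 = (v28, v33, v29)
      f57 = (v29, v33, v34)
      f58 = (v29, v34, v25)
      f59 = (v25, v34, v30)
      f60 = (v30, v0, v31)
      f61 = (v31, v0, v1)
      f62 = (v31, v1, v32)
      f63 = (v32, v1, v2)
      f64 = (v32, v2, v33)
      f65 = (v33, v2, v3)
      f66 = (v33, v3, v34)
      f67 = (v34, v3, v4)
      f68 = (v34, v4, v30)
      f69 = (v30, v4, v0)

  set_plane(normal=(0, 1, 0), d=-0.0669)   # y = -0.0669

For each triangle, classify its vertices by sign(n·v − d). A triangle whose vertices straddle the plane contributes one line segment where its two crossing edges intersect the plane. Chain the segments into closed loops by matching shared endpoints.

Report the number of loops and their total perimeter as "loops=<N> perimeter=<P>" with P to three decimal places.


loops=2 perimeter=6.652

Straddling triangles (20 of 70):
  (v15,v20,v16) [+-+] → (-2.3786, -0.0669, 0)–(-2.19463, -0.0669, 0.281024)  len=0.3359
  (v16,v20,v21) [+--] → (-2.19463, -0.0669, 0.281024)–(-2.0175, -0.0669, 0.5516)  len=0.3234
  (v16,v21,v17) [+-+] → (-2.0175, -0.0669, 0.5516)–(-1.6994, -0.0669, 0.436893)  len=0.3381
  (v17,v21,v22) [+--] → (-1.6994, -0.0669, 0.436893)–(-1.4332, -0.0669, 0.3409)  len=0.2830
  (v17,v22,v18) [+-+] → (-1.4332, -0.0669, 0.3409)–(-1.4332, -0.0669, 0.0330429)  len=0.3079
  (v18,v22,v23) [+--] → (-1.4332, -0.0669, 0.0330429)–(-1.4332, -0.0669, -0.3409)  len=0.3739
  (v18,v23,v19) [+-+] → (-1.4332, -0.0669, -0.3409)–(-1.65236, -0.0669, -0.419928)  len=0.2330
  (v19,v23,v24) [+--] → (-1.65236, -0.0669, -0.419928)–(-2.0175, -0.0669, -0.5516)  len=0.3882
  (v19,v24,v15) [+-+] → (-2.0175, -0.0669, -0.5516)–(-2.17181, -0.0669, -0.315885)  len=0.2817
  (v15,v24,v20) [+--] → (-2.17181, -0.0669, -0.315885)–(-2.3786, -0.0669, 0)  len=0.3776
  (v30,v0,v31) [-+-] → (2.60778, -0.0669, 0)–(2.59247, -0.0669, 0.0210784)  len=0.0261
  (v31,v0,v1) [-++] → (2.59247, -0.0669, 0.0210784)–(2.20698, -0.0669, 0.5516)  len=0.6558
  (v31,v1,v32) [-+-] → (2.20698, -0.0669, 0.5516)–(2.1721, -0.0669, 0.540266)  len=0.0367
  (v32,v1,v2) [-++] → (2.1721, -0.0669, 0.540266)–(1.55858, -0.0669, 0.3409)  len=0.6451
  (v32,v2,v33) [-+-] → (1.55858, -0.0669, 0.3409)–(1.55858, -0.0669, 0.304225)  len=0.0367
  (v33,v2,v3) [-++] → (1.55858, -0.0669, 0.304225)–(1.55858, -0.0669, -0.3409)  len=0.6451
  (v33,v3,v34) [-+-] → (1.55858, -0.0669, -0.3409)–(1.58336, -0.0669, -0.348952)  len=0.0261
  (v34,v3,v4) [-++] → (1.58336, -0.0669, -0.348952)–(2.20698, -0.0669, -0.5516)  len=0.6557
  (v34,v4,v30) [-+-] → (2.20698, -0.0669, -0.5516)–(2.21997, -0.0669, -0.533721)  len=0.0221
  (v30,v4,v0) [-++] → (2.21997, -0.0669, -0.533721)–(2.60778, -0.0669, 0)  len=0.6597

Chained into 2 loop(s):
  loop 1: 10 segments, perimeter = 3.2426
  loop 2: 10 segments, perimeter = 3.4090
Total perimeter = 6.652


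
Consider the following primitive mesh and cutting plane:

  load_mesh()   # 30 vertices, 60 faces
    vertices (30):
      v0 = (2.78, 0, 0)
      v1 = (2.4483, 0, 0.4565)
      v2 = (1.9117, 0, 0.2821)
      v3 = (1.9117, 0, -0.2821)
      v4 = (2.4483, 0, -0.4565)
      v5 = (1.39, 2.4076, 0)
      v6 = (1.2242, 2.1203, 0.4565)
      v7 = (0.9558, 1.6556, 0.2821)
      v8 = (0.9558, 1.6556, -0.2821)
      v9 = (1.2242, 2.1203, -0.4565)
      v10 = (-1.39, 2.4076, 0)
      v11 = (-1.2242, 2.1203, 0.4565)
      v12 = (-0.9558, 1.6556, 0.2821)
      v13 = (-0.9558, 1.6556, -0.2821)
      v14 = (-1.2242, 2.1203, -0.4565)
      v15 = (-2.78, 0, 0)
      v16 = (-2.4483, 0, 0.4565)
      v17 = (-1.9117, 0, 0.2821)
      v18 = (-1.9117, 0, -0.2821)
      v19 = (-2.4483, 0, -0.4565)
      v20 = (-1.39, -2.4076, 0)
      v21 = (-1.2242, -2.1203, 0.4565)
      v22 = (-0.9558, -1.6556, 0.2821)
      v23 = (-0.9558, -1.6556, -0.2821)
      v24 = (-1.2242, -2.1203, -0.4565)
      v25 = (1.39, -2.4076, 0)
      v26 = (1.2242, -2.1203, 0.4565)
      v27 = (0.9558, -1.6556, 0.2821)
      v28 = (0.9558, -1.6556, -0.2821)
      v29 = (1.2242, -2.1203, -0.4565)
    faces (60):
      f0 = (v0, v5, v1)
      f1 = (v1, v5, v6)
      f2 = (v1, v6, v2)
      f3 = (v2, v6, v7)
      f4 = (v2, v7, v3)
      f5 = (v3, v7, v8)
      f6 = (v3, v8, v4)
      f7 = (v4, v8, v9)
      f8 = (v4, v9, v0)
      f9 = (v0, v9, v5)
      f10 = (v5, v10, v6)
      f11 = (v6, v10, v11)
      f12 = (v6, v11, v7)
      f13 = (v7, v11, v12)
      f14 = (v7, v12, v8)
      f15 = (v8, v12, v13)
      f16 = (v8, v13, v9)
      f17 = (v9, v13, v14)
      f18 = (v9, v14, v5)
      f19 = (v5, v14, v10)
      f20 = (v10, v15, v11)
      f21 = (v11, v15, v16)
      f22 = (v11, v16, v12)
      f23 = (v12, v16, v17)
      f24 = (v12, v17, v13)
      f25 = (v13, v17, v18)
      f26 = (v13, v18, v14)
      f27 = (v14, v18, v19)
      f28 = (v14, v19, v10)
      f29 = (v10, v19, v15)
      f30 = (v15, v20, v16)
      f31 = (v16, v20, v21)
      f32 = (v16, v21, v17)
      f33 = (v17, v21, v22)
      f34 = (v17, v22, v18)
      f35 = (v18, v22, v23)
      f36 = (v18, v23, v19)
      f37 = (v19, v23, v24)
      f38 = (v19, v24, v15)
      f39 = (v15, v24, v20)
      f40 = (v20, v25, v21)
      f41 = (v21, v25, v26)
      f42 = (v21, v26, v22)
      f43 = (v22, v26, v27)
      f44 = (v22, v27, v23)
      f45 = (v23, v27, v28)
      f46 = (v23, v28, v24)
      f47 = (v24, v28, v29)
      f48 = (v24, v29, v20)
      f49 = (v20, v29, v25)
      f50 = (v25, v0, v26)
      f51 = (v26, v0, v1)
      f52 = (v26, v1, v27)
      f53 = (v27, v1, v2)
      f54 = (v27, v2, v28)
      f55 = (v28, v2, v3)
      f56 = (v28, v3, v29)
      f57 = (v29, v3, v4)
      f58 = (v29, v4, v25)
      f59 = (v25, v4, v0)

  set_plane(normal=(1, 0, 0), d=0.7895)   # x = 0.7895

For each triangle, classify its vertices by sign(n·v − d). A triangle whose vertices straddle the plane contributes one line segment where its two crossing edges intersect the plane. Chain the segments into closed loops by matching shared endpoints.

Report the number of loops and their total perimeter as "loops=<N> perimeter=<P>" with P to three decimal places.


Straddling triangles (20 of 60):
  (v5,v10,v6) [+-+] → (0.7895, 2.4076, 0)–(0.7895, 2.16807, 0.380591)  len=0.4497
  (v6,v10,v11) [+--] → (0.7895, 2.16807, 0.380591)–(0.7895, 2.1203, 0.4565)  len=0.0897
  (v6,v11,v7) [+-+] → (0.7895, 2.1203, 0.4565)–(0.7895, 1.69105, 0.295404)  len=0.4585
  (v7,v11,v12) [+--] → (0.7895, 1.69105, 0.295404)–(0.7895, 1.6556, 0.2821)  len=0.0379
  (v7,v12,v8) [+-+] → (0.7895, 1.6556, 0.2821)–(0.7895, 1.6556, -0.233017)  len=0.5151
  (v8,v12,v13) [+--] → (0.7895, 1.6556, -0.233017)–(0.7895, 1.6556, -0.2821)  len=0.0491
  (v8,v13,v9) [+-+] → (0.7895, 1.6556, -0.2821)–(0.7895, 2.02764, -0.421724)  len=0.3974
  (v9,v13,v14) [+--] → (0.7895, 2.02764, -0.421724)–(0.7895, 2.1203, -0.4565)  len=0.0990
  (v9,v14,v5) [+-+] → (0.7895, 2.1203, -0.4565)–(0.7895, 2.34161, -0.104861)  len=0.4155
  (v5,v14,v10) [+--] → (0.7895, 2.34161, -0.104861)–(0.7895, 2.4076, 0)  len=0.1239
  (v20,v25,v21) [-+-] → (0.7895, -2.4076, 0)–(0.7895, -2.34161, 0.104861)  len=0.1239
  (v21,v25,v26) [-++] → (0.7895, -2.34161, 0.104861)–(0.7895, -2.1203, 0.4565)  len=0.4155
  (v21,v26,v22) [-+-] → (0.7895, -2.1203, 0.4565)–(0.7895, -2.02764, 0.421724)  len=0.0990
  (v22,v26,v27) [-++] → (0.7895, -2.02764, 0.421724)–(0.7895, -1.6556, 0.2821)  len=0.3974
  (v22,v27,v23) [-+-] → (0.7895, -1.6556, 0.2821)–(0.7895, -1.6556, 0.233017)  len=0.0491
  (v23,v27,v28) [-++] → (0.7895, -1.6556, 0.233017)–(0.7895, -1.6556, -0.2821)  len=0.5151
  (v23,v28,v24) [-+-] → (0.7895, -1.6556, -0.2821)–(0.7895, -1.69105, -0.295404)  len=0.0379
  (v24,v28,v29) [-++] → (0.7895, -1.69105, -0.295404)–(0.7895, -2.1203, -0.4565)  len=0.4585
  (v24,v29,v20) [-+-] → (0.7895, -2.1203, -0.4565)–(0.7895, -2.16807, -0.380591)  len=0.0897
  (v20,v29,v25) [-++] → (0.7895, -2.16807, -0.380591)–(0.7895, -2.4076, 0)  len=0.4497

Chained into 2 loop(s):
  loop 1: 10 segments, perimeter = 2.6357
  loop 2: 10 segments, perimeter = 2.6357
Total perimeter = 5.271

loops=2 perimeter=5.271
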